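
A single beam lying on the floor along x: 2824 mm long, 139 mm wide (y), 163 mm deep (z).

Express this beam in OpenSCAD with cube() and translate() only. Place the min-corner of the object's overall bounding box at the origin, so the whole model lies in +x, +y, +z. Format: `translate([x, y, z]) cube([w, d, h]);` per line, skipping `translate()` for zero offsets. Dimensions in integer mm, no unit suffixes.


cube([2824, 139, 163]);


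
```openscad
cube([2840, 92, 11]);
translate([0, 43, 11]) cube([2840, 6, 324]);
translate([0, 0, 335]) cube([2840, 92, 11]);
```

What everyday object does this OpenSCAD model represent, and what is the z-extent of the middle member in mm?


An I-beam. The web height is 324 mm.

Two wide flanges with a thin centred web — an I-beam. Overall 346 mm minus two 11 mm flanges gives a web of 346 − 2·11 = 324 mm.


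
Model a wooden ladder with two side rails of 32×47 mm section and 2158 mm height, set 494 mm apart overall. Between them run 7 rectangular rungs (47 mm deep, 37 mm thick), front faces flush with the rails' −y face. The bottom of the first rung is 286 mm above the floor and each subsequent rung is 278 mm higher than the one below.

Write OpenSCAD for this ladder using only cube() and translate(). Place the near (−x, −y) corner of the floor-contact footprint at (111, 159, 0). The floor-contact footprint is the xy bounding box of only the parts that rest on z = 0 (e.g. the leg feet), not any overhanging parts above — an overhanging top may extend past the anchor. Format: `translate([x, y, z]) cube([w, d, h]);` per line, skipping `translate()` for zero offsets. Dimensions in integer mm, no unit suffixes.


translate([111, 159, 0]) cube([32, 47, 2158]);
translate([573, 159, 0]) cube([32, 47, 2158]);
translate([143, 159, 286]) cube([430, 47, 37]);
translate([143, 159, 564]) cube([430, 47, 37]);
translate([143, 159, 842]) cube([430, 47, 37]);
translate([143, 159, 1120]) cube([430, 47, 37]);
translate([143, 159, 1398]) cube([430, 47, 37]);
translate([143, 159, 1676]) cube([430, 47, 37]);
translate([143, 159, 1954]) cube([430, 47, 37]);


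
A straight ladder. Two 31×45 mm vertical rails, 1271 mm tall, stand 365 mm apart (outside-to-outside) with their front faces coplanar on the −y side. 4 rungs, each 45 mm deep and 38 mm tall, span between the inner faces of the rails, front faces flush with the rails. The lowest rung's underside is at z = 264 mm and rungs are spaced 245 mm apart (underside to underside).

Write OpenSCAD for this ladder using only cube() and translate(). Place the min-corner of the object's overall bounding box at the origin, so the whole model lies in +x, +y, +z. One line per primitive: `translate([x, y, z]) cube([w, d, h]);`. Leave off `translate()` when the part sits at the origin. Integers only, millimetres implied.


cube([31, 45, 1271]);
translate([334, 0, 0]) cube([31, 45, 1271]);
translate([31, 0, 264]) cube([303, 45, 38]);
translate([31, 0, 509]) cube([303, 45, 38]);
translate([31, 0, 754]) cube([303, 45, 38]);
translate([31, 0, 999]) cube([303, 45, 38]);


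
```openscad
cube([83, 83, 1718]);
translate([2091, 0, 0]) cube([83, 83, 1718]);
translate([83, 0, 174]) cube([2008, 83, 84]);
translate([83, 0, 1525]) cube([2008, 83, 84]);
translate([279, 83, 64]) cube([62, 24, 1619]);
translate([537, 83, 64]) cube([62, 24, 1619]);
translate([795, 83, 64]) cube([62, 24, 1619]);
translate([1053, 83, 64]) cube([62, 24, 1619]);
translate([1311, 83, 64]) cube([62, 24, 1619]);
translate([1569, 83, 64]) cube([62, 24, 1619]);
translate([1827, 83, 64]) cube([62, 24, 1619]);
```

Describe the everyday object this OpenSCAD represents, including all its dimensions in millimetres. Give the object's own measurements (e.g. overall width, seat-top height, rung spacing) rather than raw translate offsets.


A fence section. Two 83×83 mm posts, 1718 mm tall, stand on the floor with a clear span of 2008 mm between their inner faces. Two horizontal rails of 83×84 mm section span the gap between the posts with their undersides at z = 174 mm and z = 1525 mm, flush with the posts' −y face. 7 pickets, each 62 mm wide, 24 mm thick and 1619 mm tall, are fixed to the +y face of the rails with their bottoms at z = 64 mm, spaced across the span with a 196 mm gap after the −x post and between neighbouring pickets, with 202 mm left before the +x post.


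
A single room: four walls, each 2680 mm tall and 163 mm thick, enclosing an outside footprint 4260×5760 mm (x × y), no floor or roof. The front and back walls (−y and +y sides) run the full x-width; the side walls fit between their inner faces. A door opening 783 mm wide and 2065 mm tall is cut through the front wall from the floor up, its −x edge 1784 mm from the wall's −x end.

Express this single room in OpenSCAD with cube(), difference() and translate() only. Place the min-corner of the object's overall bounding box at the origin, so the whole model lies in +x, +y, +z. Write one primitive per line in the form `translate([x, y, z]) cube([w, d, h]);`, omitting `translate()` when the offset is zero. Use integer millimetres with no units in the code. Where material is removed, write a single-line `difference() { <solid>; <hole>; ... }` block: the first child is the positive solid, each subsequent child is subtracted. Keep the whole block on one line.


difference() { cube([4260, 163, 2680]); translate([1784, 0, 0]) cube([783, 163, 2065]); }
translate([0, 5597, 0]) cube([4260, 163, 2680]);
translate([0, 163, 0]) cube([163, 5434, 2680]);
translate([4097, 163, 0]) cube([163, 5434, 2680]);


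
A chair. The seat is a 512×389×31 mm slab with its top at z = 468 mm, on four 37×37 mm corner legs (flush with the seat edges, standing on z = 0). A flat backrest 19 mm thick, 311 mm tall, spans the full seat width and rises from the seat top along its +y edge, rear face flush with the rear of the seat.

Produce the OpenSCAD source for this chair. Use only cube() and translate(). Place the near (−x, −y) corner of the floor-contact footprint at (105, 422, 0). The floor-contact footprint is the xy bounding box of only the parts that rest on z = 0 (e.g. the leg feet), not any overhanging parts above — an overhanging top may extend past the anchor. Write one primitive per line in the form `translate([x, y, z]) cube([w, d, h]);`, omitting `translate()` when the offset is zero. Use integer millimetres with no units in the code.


translate([105, 422, 437]) cube([512, 389, 31]);
translate([105, 422, 0]) cube([37, 37, 437]);
translate([580, 422, 0]) cube([37, 37, 437]);
translate([105, 774, 0]) cube([37, 37, 437]);
translate([580, 774, 0]) cube([37, 37, 437]);
translate([105, 792, 468]) cube([512, 19, 311]);


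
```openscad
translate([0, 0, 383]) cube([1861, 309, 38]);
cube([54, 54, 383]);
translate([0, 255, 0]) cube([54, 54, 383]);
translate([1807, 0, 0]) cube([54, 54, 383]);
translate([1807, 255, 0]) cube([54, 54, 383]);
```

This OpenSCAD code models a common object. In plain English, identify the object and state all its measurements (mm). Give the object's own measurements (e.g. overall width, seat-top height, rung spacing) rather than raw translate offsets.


A bench: a 1861×309 mm seat slab, 38 mm thick, top at z = 421 mm, on four 54×54 mm square legs flush with the seat corners and standing on z = 0.


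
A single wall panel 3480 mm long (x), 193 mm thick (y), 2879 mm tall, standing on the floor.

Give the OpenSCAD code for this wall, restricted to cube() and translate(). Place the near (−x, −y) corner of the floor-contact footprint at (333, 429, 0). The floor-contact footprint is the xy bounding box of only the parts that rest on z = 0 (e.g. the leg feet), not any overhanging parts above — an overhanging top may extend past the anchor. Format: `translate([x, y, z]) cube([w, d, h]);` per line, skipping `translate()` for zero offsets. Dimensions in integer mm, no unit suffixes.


translate([333, 429, 0]) cube([3480, 193, 2879]);


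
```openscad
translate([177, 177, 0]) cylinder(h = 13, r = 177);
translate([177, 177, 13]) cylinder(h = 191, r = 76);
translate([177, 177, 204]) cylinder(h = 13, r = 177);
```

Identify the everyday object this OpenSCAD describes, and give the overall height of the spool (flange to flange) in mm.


A spool. The overall height is 217 mm.

Three coaxial cylinders, large–small–large — a spool. Two 13 mm flanges and a 191 mm core give 13 + 191 + 13 = 217 mm.


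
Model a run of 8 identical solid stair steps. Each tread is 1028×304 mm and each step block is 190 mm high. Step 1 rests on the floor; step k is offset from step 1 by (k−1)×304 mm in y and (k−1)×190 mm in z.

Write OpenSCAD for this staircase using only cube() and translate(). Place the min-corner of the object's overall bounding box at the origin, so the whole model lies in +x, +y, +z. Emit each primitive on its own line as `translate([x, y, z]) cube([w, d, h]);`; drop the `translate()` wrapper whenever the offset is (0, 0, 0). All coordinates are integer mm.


cube([1028, 304, 190]);
translate([0, 304, 190]) cube([1028, 304, 190]);
translate([0, 608, 380]) cube([1028, 304, 190]);
translate([0, 912, 570]) cube([1028, 304, 190]);
translate([0, 1216, 760]) cube([1028, 304, 190]);
translate([0, 1520, 950]) cube([1028, 304, 190]);
translate([0, 1824, 1140]) cube([1028, 304, 190]);
translate([0, 2128, 1330]) cube([1028, 304, 190]);


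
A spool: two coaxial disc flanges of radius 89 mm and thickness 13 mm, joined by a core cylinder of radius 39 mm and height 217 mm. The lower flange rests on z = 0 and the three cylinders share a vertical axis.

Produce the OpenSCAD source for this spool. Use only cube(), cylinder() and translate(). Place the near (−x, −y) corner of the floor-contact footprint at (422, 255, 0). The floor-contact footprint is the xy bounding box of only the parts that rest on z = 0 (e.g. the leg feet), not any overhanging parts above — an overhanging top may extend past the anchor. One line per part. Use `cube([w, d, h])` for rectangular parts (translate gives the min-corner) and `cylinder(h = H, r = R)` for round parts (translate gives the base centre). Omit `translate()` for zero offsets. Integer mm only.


translate([511, 344, 0]) cylinder(h = 13, r = 89);
translate([511, 344, 13]) cylinder(h = 217, r = 39);
translate([511, 344, 230]) cylinder(h = 13, r = 89);


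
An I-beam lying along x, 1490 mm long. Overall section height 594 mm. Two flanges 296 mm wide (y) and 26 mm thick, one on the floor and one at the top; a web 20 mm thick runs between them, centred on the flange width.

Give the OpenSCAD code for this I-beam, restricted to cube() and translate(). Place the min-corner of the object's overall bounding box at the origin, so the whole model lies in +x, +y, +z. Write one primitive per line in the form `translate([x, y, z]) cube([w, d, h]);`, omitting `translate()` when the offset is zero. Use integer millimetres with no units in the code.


cube([1490, 296, 26]);
translate([0, 138, 26]) cube([1490, 20, 542]);
translate([0, 0, 568]) cube([1490, 296, 26]);


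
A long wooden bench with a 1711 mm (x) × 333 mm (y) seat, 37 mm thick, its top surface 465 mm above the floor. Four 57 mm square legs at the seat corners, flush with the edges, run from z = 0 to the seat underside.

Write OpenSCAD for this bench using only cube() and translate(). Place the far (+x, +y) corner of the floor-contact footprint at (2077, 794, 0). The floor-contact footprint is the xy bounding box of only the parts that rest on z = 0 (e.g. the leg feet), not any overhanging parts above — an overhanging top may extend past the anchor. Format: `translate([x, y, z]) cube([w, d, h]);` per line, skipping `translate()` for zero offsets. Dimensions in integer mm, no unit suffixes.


translate([366, 461, 428]) cube([1711, 333, 37]);
translate([366, 461, 0]) cube([57, 57, 428]);
translate([366, 737, 0]) cube([57, 57, 428]);
translate([2020, 461, 0]) cube([57, 57, 428]);
translate([2020, 737, 0]) cube([57, 57, 428]);


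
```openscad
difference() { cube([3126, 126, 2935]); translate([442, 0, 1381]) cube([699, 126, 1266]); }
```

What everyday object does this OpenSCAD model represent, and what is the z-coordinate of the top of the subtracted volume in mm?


A wall with a window opening. The window head height is 2647 mm.

A wall with a rectangular opening subtracted — a window. Sill at z = 1381, opening 1266 mm tall, so the head is at 1381 + 1266 = 2647 mm.


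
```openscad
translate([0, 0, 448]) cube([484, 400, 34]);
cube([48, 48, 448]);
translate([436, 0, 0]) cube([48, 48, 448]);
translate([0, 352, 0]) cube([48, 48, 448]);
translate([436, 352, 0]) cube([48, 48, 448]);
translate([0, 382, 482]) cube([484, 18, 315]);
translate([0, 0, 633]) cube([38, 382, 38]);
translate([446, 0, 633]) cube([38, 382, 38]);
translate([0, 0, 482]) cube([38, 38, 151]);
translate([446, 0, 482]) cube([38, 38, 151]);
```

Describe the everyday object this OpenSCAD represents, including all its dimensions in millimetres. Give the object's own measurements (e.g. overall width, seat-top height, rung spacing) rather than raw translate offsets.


A chair. The seat is a 484×400×34 mm slab with its top at z = 482 mm, on four 48×48 mm corner legs (flush with the seat edges, standing on z = 0). A flat backrest 18 mm thick, 315 mm tall, spans the full seat width and rises from the seat top along its +y edge, rear face flush with the rear of the seat. Two armrests of 38×38 mm section run along each side from the seat's front edge to the front of the backrest, top faces 189 mm above the seat top and outer faces flush with the seat's x-edges; a 38×38 mm post under the front of each armrest stands on the seat at the front corner.


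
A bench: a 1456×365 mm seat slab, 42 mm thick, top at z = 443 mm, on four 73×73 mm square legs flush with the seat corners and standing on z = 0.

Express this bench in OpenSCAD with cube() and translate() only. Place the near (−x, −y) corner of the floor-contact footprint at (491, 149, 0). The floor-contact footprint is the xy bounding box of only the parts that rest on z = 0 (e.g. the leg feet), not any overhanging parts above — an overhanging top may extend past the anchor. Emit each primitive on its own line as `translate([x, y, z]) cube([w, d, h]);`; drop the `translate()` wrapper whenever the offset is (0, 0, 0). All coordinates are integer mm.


translate([491, 149, 401]) cube([1456, 365, 42]);
translate([491, 149, 0]) cube([73, 73, 401]);
translate([491, 441, 0]) cube([73, 73, 401]);
translate([1874, 149, 0]) cube([73, 73, 401]);
translate([1874, 441, 0]) cube([73, 73, 401]);


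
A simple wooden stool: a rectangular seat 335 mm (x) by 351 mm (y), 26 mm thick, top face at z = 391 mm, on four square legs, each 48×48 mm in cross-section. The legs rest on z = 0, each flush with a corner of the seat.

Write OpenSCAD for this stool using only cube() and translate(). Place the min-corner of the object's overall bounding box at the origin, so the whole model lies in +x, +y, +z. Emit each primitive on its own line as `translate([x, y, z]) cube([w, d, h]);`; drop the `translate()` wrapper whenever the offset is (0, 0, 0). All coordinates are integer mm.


// leg_h = 391 - 26 = 365
translate([0, 0, 365]) cube([335, 351, 26]);
cube([48, 48, 365]);
translate([287, 0, 0]) cube([48, 48, 365]);
translate([0, 303, 0]) cube([48, 48, 365]);
translate([287, 303, 0]) cube([48, 48, 365]);


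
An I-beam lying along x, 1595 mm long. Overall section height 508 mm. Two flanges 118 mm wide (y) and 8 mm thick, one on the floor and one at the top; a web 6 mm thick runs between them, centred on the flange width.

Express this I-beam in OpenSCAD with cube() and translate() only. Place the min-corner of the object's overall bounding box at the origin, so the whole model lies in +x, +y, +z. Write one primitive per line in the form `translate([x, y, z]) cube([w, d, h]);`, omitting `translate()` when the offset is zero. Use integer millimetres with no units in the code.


cube([1595, 118, 8]);
translate([0, 56, 8]) cube([1595, 6, 492]);
translate([0, 0, 500]) cube([1595, 118, 8]);


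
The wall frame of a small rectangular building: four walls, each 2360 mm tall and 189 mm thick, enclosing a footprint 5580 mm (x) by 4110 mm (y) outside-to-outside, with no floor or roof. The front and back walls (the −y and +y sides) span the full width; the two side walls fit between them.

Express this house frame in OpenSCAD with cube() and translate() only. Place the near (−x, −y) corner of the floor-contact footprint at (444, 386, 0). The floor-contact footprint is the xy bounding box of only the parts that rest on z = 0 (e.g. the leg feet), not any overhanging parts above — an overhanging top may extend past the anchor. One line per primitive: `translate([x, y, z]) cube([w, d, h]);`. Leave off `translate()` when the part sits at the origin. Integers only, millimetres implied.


translate([444, 386, 0]) cube([5580, 189, 2360]);
translate([444, 4307, 0]) cube([5580, 189, 2360]);
translate([444, 575, 0]) cube([189, 3732, 2360]);
translate([5835, 575, 0]) cube([189, 3732, 2360]);


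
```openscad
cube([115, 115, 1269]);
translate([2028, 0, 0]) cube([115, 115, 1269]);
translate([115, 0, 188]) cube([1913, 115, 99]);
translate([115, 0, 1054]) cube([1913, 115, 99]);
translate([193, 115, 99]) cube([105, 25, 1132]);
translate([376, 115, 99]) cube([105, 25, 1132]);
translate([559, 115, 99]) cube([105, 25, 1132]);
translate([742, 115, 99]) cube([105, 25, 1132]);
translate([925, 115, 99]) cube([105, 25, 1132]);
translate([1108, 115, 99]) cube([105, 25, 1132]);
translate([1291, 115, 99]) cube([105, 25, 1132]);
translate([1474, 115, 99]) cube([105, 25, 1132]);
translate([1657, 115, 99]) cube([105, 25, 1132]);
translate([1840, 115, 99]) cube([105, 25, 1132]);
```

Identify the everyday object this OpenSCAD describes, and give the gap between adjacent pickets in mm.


A fence section. The picket gap is 78 mm.

Two posts, two rails, 10 pickets — a fence section. Span 1913 mm holds 10 pickets of 105 mm with 11 equal gaps: ⌊(1913 − 10·105) / 11⌋ = 78 mm.


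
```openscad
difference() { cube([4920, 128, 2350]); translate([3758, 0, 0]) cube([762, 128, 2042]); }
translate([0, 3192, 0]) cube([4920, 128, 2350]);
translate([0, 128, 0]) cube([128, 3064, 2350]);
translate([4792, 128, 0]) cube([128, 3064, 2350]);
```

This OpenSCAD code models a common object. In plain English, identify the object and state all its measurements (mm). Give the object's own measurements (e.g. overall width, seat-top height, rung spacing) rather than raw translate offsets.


A single room: four walls, each 2350 mm tall and 128 mm thick, enclosing an outside footprint 4920×3320 mm (x × y), no floor or roof. The front and back walls (−y and +y sides) run the full x-width; the side walls fit between their inner faces. A door opening 762 mm wide and 2042 mm tall is cut through the front wall from the floor up, its −x edge 3758 mm from the wall's −x end.


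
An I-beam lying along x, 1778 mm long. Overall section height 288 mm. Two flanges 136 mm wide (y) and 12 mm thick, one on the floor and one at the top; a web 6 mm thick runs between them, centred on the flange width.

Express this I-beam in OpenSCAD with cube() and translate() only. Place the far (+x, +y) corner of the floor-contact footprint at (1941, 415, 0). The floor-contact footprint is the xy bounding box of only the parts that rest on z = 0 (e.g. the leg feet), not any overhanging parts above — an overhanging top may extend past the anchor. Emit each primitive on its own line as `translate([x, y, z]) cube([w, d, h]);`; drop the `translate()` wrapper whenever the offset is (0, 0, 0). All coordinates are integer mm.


translate([163, 279, 0]) cube([1778, 136, 12]);
translate([163, 344, 12]) cube([1778, 6, 264]);
translate([163, 279, 276]) cube([1778, 136, 12]);


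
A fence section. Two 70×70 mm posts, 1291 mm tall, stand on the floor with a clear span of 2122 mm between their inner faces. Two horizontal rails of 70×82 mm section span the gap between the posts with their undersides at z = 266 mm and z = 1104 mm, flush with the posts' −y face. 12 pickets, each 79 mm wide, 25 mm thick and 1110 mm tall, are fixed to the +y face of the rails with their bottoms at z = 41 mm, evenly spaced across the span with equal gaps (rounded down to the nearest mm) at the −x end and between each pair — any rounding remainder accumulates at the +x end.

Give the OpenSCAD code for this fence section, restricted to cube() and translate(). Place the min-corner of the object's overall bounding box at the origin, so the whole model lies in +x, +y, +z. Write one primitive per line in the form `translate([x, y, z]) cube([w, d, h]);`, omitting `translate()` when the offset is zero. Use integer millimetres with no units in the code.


cube([70, 70, 1291]);
translate([2192, 0, 0]) cube([70, 70, 1291]);
translate([70, 0, 266]) cube([2122, 70, 82]);
translate([70, 0, 1104]) cube([2122, 70, 82]);
translate([160, 70, 41]) cube([79, 25, 1110]);
translate([329, 70, 41]) cube([79, 25, 1110]);
translate([498, 70, 41]) cube([79, 25, 1110]);
translate([667, 70, 41]) cube([79, 25, 1110]);
translate([836, 70, 41]) cube([79, 25, 1110]);
translate([1005, 70, 41]) cube([79, 25, 1110]);
translate([1174, 70, 41]) cube([79, 25, 1110]);
translate([1343, 70, 41]) cube([79, 25, 1110]);
translate([1512, 70, 41]) cube([79, 25, 1110]);
translate([1681, 70, 41]) cube([79, 25, 1110]);
translate([1850, 70, 41]) cube([79, 25, 1110]);
translate([2019, 70, 41]) cube([79, 25, 1110]);


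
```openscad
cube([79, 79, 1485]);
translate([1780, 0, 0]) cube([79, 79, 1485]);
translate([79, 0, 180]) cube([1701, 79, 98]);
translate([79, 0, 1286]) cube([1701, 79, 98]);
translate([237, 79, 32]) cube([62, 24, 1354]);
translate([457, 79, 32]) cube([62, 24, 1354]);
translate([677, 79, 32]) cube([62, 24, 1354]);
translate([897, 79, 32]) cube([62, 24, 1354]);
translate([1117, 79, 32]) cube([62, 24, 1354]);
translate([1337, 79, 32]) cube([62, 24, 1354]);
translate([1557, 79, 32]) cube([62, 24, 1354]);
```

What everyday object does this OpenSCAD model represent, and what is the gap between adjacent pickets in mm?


A fence section. The picket gap is 158 mm.

Two posts, two rails, 7 pickets — a fence section. Span 1701 mm holds 7 pickets of 62 mm with 8 equal gaps: ⌊(1701 − 7·62) / 8⌋ = 158 mm.


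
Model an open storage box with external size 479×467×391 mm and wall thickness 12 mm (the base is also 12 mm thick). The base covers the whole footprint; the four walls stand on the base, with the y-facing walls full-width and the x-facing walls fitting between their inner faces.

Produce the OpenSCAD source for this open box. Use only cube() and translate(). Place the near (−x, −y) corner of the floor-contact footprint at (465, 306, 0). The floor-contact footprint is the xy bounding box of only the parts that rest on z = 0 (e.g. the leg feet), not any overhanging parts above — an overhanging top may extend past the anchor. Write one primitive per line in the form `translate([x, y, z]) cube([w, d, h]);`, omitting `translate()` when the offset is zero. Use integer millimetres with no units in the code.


translate([465, 306, 0]) cube([479, 467, 12]);
translate([465, 306, 12]) cube([479, 12, 379]);
translate([465, 761, 12]) cube([479, 12, 379]);
translate([465, 318, 12]) cube([12, 443, 379]);
translate([932, 318, 12]) cube([12, 443, 379]);


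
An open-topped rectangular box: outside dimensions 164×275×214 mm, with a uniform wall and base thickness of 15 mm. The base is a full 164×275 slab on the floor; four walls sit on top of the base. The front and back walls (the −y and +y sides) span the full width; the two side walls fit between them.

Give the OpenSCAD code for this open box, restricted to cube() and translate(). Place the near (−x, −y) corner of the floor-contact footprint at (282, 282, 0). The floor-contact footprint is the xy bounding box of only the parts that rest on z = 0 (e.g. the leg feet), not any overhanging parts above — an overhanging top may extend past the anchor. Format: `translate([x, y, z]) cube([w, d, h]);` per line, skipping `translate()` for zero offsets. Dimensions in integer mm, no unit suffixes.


translate([282, 282, 0]) cube([164, 275, 15]);
translate([282, 282, 15]) cube([164, 15, 199]);
translate([282, 542, 15]) cube([164, 15, 199]);
translate([282, 297, 15]) cube([15, 245, 199]);
translate([431, 297, 15]) cube([15, 245, 199]);


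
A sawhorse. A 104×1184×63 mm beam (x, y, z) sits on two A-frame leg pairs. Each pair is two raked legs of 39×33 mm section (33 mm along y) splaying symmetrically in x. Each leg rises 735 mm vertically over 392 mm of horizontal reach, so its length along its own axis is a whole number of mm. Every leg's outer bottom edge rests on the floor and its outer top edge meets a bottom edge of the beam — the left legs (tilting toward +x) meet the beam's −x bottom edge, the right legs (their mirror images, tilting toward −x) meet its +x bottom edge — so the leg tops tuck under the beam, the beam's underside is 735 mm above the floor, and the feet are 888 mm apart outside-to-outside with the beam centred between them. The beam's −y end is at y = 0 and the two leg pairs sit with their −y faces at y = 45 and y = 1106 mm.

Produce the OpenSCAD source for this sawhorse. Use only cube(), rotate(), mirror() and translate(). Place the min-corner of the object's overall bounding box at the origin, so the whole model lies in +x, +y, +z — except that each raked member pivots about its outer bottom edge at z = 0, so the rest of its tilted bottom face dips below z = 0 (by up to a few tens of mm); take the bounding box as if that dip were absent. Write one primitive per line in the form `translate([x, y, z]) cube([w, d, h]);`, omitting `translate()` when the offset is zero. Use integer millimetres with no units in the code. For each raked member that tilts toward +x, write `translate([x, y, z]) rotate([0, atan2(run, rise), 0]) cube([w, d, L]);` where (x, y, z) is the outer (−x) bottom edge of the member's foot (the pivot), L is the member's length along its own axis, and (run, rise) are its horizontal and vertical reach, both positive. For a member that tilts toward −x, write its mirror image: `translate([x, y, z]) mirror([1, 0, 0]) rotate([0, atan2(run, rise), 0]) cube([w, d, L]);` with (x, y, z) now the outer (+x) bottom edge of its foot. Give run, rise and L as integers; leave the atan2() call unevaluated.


translate([392, 0, 735]) cube([104, 1184, 63]);
translate([0, 45, 0]) rotate([0, atan2(392, 735), 0]) cube([39, 33, 833]);
translate([888, 45, 0]) mirror([1, 0, 0]) rotate([0, atan2(392, 735), 0]) cube([39, 33, 833]);
translate([0, 1106, 0]) rotate([0, atan2(392, 735), 0]) cube([39, 33, 833]);
translate([888, 1106, 0]) mirror([1, 0, 0]) rotate([0, atan2(392, 735), 0]) cube([39, 33, 833]);


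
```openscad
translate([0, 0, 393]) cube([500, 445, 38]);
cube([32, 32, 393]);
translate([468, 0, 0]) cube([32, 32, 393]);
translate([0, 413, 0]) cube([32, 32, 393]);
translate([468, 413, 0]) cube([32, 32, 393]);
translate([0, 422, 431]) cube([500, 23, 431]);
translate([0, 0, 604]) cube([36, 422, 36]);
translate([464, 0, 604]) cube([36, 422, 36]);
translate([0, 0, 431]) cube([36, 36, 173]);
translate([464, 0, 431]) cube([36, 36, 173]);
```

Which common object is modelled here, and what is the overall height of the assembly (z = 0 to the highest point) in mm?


A chair. The overall height is 862 mm.

A slab on four corner posts with a tall panel at the back — a chair. The seat slab sits at z = 393 with thickness 38, and the 431 mm backrest starts at the seat top, so the overall height is 393 + 38 + 431 = 862 mm.


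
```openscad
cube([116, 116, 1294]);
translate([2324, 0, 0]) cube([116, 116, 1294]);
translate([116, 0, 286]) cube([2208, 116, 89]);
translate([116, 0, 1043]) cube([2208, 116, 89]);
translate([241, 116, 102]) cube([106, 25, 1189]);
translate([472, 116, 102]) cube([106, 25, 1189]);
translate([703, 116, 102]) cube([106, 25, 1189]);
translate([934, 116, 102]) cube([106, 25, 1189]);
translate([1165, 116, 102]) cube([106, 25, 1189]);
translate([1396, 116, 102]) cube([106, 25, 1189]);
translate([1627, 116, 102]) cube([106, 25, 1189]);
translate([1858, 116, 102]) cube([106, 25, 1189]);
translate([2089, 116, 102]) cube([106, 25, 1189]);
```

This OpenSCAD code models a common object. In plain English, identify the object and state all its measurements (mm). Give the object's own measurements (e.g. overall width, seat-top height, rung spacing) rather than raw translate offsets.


A fence section. Two 116×116 mm posts, 1294 mm tall, stand on the floor with a clear span of 2208 mm between their inner faces. Two horizontal rails of 116×89 mm section span the gap between the posts with their undersides at z = 286 mm and z = 1043 mm, flush with the posts' −y face. 9 pickets, each 106 mm wide, 25 mm thick and 1189 mm tall, are fixed to the +y face of the rails with their bottoms at z = 102 mm, spaced across the span with a 125 mm gap after the −x post and between neighbouring pickets, with 129 mm left before the +x post.


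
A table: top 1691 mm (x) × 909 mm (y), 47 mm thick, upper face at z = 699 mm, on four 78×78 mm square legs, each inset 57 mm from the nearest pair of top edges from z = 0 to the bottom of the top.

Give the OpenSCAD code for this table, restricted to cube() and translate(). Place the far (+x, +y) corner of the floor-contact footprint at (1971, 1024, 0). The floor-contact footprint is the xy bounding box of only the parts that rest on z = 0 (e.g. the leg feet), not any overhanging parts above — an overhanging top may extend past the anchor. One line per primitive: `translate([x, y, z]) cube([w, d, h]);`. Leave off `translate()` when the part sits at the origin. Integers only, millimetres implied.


// leg_h = 699 - 47 = 652
translate([337, 172, 652]) cube([1691, 909, 47]);
translate([394, 229, 0]) cube([78, 78, 652]);
translate([1893, 229, 0]) cube([78, 78, 652]);
translate([394, 946, 0]) cube([78, 78, 652]);
translate([1893, 946, 0]) cube([78, 78, 652]);


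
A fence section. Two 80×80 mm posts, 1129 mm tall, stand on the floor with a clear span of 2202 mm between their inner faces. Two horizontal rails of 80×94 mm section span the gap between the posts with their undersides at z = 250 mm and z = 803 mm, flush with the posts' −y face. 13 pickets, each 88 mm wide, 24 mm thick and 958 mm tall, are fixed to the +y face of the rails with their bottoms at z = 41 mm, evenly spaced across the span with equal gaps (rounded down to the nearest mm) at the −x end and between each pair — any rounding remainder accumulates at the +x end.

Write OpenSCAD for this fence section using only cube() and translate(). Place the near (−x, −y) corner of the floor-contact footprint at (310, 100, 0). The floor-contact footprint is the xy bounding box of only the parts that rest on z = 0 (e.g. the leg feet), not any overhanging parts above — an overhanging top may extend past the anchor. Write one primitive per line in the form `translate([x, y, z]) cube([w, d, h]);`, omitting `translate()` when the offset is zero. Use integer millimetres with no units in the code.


translate([310, 100, 0]) cube([80, 80, 1129]);
translate([2592, 100, 0]) cube([80, 80, 1129]);
translate([390, 100, 250]) cube([2202, 80, 94]);
translate([390, 100, 803]) cube([2202, 80, 94]);
translate([465, 180, 41]) cube([88, 24, 958]);
translate([628, 180, 41]) cube([88, 24, 958]);
translate([791, 180, 41]) cube([88, 24, 958]);
translate([954, 180, 41]) cube([88, 24, 958]);
translate([1117, 180, 41]) cube([88, 24, 958]);
translate([1280, 180, 41]) cube([88, 24, 958]);
translate([1443, 180, 41]) cube([88, 24, 958]);
translate([1606, 180, 41]) cube([88, 24, 958]);
translate([1769, 180, 41]) cube([88, 24, 958]);
translate([1932, 180, 41]) cube([88, 24, 958]);
translate([2095, 180, 41]) cube([88, 24, 958]);
translate([2258, 180, 41]) cube([88, 24, 958]);
translate([2421, 180, 41]) cube([88, 24, 958]);


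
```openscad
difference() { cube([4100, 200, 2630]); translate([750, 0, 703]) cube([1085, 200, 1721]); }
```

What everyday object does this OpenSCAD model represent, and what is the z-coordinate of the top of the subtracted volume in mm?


A wall with a window opening. The window head height is 2424 mm.

A wall with a rectangular opening subtracted — a window. Sill at z = 703, opening 1721 mm tall, so the head is at 703 + 1721 = 2424 mm.


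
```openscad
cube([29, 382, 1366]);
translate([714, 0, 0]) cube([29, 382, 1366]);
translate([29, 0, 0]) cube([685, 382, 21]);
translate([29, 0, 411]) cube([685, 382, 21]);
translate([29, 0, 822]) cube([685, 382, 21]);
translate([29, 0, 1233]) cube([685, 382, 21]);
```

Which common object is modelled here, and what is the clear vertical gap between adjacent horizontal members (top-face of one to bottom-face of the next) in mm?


A bookshelf. The clear shelf gap is 390 mm.

Two tall side panels with 4 horizontal boards between them — a bookshelf. The first two shelf undersides are at z = 0 and z = 411; with shelf thickness 21, the clear gap is 411 − 0 − 21 = 390 mm.


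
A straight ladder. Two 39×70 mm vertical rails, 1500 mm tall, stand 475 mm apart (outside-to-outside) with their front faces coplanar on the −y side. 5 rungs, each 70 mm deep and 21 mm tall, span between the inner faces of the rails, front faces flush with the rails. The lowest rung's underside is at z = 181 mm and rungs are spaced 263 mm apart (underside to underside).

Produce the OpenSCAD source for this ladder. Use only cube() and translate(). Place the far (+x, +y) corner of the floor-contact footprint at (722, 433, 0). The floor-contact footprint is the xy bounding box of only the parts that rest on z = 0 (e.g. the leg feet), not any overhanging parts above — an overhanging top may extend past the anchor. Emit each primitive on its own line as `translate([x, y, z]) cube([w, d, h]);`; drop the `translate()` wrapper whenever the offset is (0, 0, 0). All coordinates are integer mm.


// rung span = 475 - 2*39 = 397
// rung[k] z = 181 + k*263
translate([247, 363, 0]) cube([39, 70, 1500]);
translate([683, 363, 0]) cube([39, 70, 1500]);
translate([286, 363, 181]) cube([397, 70, 21]);
translate([286, 363, 444]) cube([397, 70, 21]);
translate([286, 363, 707]) cube([397, 70, 21]);
translate([286, 363, 970]) cube([397, 70, 21]);
translate([286, 363, 1233]) cube([397, 70, 21]);


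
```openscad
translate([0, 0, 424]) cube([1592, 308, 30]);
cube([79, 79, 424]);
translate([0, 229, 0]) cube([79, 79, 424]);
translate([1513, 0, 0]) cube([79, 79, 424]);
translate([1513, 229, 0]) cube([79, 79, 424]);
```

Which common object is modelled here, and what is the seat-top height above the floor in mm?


A bench. The seat-top height is 454 mm.

A long slab on four corner posts — a bench. The slab sits at z = 424 with thickness 30, so the top is 424 + 30 = 454 mm.


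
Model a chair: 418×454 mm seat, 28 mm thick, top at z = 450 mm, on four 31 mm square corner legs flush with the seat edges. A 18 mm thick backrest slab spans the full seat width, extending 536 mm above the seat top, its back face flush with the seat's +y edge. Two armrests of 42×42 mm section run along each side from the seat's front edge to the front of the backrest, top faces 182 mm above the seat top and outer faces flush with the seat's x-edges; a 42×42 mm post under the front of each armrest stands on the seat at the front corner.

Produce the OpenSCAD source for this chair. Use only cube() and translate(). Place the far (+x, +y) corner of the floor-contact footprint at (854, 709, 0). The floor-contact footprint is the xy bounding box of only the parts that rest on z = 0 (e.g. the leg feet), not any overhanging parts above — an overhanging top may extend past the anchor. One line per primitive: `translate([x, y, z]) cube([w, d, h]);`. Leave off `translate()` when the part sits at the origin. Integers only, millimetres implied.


// leg_h = 450 - 28 = 422
// arm post h = 182 - 42 = 140
translate([436, 255, 422]) cube([418, 454, 28]);
translate([436, 255, 0]) cube([31, 31, 422]);
translate([823, 255, 0]) cube([31, 31, 422]);
translate([436, 678, 0]) cube([31, 31, 422]);
translate([823, 678, 0]) cube([31, 31, 422]);
translate([436, 691, 450]) cube([418, 18, 536]);
translate([436, 255, 590]) cube([42, 436, 42]);
translate([812, 255, 590]) cube([42, 436, 42]);
translate([436, 255, 450]) cube([42, 42, 140]);
translate([812, 255, 450]) cube([42, 42, 140]);


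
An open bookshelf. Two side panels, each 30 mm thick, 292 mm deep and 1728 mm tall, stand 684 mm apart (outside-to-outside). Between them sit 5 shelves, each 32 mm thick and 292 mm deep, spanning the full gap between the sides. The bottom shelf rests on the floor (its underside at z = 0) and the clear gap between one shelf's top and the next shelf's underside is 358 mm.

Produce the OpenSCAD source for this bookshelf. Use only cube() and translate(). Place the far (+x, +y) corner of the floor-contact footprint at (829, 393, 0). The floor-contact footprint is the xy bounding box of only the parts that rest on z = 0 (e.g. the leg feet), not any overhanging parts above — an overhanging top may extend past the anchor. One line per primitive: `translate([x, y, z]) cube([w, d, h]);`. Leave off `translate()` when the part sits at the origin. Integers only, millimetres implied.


translate([145, 101, 0]) cube([30, 292, 1728]);
translate([799, 101, 0]) cube([30, 292, 1728]);
translate([175, 101, 0]) cube([624, 292, 32]);
translate([175, 101, 390]) cube([624, 292, 32]);
translate([175, 101, 780]) cube([624, 292, 32]);
translate([175, 101, 1170]) cube([624, 292, 32]);
translate([175, 101, 1560]) cube([624, 292, 32]);


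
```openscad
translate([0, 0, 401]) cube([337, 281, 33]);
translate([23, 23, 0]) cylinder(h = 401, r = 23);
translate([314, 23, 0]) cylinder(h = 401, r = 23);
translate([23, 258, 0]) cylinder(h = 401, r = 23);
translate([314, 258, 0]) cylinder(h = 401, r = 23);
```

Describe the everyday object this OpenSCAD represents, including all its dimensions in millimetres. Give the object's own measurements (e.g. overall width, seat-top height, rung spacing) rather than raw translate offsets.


A four-legged stool. The seat is a 337×281×33 mm slab whose top surface is at z = 434 mm; four round legs, each 46 mm in diameter, run from the floor (z = 0) to the underside of the seat, each leg's axis is inset half a diameter from the nearest pair of seat edges (so the leg's bounding box is flush with the corner).


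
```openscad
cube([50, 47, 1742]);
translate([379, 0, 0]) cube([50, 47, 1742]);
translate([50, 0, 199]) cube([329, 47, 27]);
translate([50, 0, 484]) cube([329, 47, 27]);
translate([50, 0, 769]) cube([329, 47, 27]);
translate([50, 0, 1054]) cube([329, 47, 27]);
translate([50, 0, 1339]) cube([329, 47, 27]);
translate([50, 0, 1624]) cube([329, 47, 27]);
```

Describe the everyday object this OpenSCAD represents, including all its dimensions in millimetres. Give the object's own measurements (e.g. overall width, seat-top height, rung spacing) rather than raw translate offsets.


A straight ladder. Two 50×47 mm vertical rails, 1742 mm tall, stand 429 mm apart (outside-to-outside) with their front faces coplanar on the −y side. 6 rungs, each 47 mm deep and 27 mm tall, span between the inner faces of the rails, front faces flush with the rails. The lowest rung's underside is at z = 199 mm and rungs are spaced 285 mm apart (underside to underside).


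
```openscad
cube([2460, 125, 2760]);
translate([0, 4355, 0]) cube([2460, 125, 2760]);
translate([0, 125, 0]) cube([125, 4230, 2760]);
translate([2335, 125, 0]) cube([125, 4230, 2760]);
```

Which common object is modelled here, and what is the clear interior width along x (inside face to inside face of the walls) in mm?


A house (or room) frame. The interior width is 2210 mm.

Four 2760 mm walls enclosing a rectangle with no floor or roof — a room or house frame. Outside width is 2460 mm and wall thickness is 125 mm, so the interior width is 2460 − 2 × 125 = 2210 mm.


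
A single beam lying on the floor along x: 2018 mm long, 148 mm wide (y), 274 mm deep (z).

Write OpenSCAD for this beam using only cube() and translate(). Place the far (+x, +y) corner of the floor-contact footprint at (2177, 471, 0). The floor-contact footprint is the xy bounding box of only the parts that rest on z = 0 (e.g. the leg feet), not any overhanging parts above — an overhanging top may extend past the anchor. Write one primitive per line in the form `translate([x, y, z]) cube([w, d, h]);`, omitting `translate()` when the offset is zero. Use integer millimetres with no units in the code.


translate([159, 323, 0]) cube([2018, 148, 274]);
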